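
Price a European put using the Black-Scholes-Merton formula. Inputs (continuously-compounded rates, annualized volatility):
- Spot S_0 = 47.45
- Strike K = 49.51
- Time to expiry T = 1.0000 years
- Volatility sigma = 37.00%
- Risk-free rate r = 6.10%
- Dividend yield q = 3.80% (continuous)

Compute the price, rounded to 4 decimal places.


d1 = (ln(S/K) + (r - q + 0.5*sigma^2) * T) / (sigma * sqrt(T)) = 0.13230231
d2 = d1 - sigma * sqrt(T) = -0.23769769
exp(-rT) = 0.94082324; exp(-qT) = 0.96271294
P = K * exp(-rT) * N(-d2) - S_0 * exp(-qT) * N(-d1)
N(-d1) = 0.44737259; N(-d2) = 0.59394221
P = 49.5100 * 0.94082324 * 0.59394221 - 47.4500 * 0.96271294 * 0.44737259 = 7.2296

Answer: Price = 7.2296


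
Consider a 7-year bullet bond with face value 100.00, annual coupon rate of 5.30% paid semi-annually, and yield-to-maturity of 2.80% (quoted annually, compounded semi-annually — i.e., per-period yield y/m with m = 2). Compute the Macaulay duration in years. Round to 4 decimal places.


Answer: Macaulay duration = 6.0277 years

Derivation:
Coupon per period c = face * coupon_rate / m = 2.650000
Periods per year m = 2; per-period yield y/m = 0.014000
Number of cashflows N = 14
Cashflows (t years, CF_t, discount factor 1/(1+y/m)^(m*t), PV):
  t = 0.5000: CF_t = 2.650000, DF = 0.986193, PV = 2.613412
  t = 1.0000: CF_t = 2.650000, DF = 0.972577, PV = 2.577330
  t = 1.5000: CF_t = 2.650000, DF = 0.959149, PV = 2.541745
  t = 2.0000: CF_t = 2.650000, DF = 0.945906, PV = 2.506652
  t = 2.5000: CF_t = 2.650000, DF = 0.932847, PV = 2.472043
  t = 3.0000: CF_t = 2.650000, DF = 0.919967, PV = 2.437913
  t = 3.5000: CF_t = 2.650000, DF = 0.907265, PV = 2.404253
  t = 4.0000: CF_t = 2.650000, DF = 0.894739, PV = 2.371058
  t = 4.5000: CF_t = 2.650000, DF = 0.882386, PV = 2.338322
  t = 5.0000: CF_t = 2.650000, DF = 0.870203, PV = 2.306037
  t = 5.5000: CF_t = 2.650000, DF = 0.858188, PV = 2.274199
  t = 6.0000: CF_t = 2.650000, DF = 0.846339, PV = 2.242799
  t = 6.5000: CF_t = 2.650000, DF = 0.834654, PV = 2.211834
  t = 7.0000: CF_t = 102.650000, DF = 0.823130, PV = 84.494333
Price P = sum_t PV_t = 115.791930
Macaulay numerator sum_t t * PV_t:
  t * PV_t at t = 0.5000: 1.306706
  t * PV_t at t = 1.0000: 2.577330
  t * PV_t at t = 1.5000: 3.812618
  t * PV_t at t = 2.0000: 5.013304
  t * PV_t at t = 2.5000: 6.180109
  t * PV_t at t = 3.0000: 7.313738
  t * PV_t at t = 3.5000: 8.414886
  t * PV_t at t = 4.0000: 9.484233
  t * PV_t at t = 4.5000: 10.522448
  t * PV_t at t = 5.0000: 11.530186
  t * PV_t at t = 5.5000: 12.508092
  t * PV_t at t = 6.0000: 13.456796
  t * PV_t at t = 6.5000: 14.376919
  t * PV_t at t = 7.0000: 591.460333
Macaulay duration D = (sum_t t * PV_t) / P = 697.957698 / 115.791930 = 6.027689


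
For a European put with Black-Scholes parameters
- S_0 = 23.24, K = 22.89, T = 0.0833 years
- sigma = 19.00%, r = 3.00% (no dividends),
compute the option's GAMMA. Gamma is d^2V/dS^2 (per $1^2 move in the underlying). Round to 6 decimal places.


Answer: Gamma = 0.294470

Derivation:
d1 = 0.3497138140; d2 = 0.2948765092
phi(d1) = 0.3752779194; exp(-qT) = 1.0000000000; exp(-rT) = 0.9975041199
Gamma = exp(-qT) * phi(d1) / (S * sigma * sqrt(T)) = 1.0000000000 * 0.3752779194 / (23.2400 * 0.1900 * 0.2886173938) = 0.294470


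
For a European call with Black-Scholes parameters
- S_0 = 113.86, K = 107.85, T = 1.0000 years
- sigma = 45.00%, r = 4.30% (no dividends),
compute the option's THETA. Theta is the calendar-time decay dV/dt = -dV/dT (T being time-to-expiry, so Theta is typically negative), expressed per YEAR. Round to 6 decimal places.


Answer: Theta = -11.478352

Derivation:
d1 = 0.4410627793; d2 = -0.0089372207
phi(d1) = 0.3619653750; exp(-qT) = 1.0000000000; exp(-rT) = 0.9579113901
Theta = -S*exp(-qT)*phi(d1)*sigma/(2*sqrt(T)) - r*K*exp(-rT)*N(d2) + q*S*exp(-qT)*N(d1)
N(d1) = 0.6704162258; N(d2) = 0.4964346123; sqrt(T) = 1.0000000000
Term 1 = -113.8600 * 1.0000000000 * 0.3619653750 * 0.4500 / (2 * 1.0000000000) = -9.2730099594
Term 2 = -0.0430 * 107.8500 * 0.9579113901 * 0.4964346123 = -2.2053422409
Term 3 = 0 (no dividend yield, q = 0)
Theta = -9.2730099594 + (-2.2053422409) + (0.0000000000) = -11.478352


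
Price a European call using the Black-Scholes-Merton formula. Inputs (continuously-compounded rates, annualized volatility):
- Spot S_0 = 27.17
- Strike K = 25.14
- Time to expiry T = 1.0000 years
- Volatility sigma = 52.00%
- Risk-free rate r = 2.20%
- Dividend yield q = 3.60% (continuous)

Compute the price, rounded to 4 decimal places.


d1 = (ln(S/K) + (r - q + 0.5*sigma^2) * T) / (sigma * sqrt(T)) = 0.38241004
d2 = d1 - sigma * sqrt(T) = -0.13758996
exp(-rT) = 0.97824024; exp(-qT) = 0.96464029
C = S_0 * exp(-qT) * N(d1) - K * exp(-rT) * N(d2)
N(d1) = 0.64892138; N(d2) = 0.44528225
C = 27.1700 * 0.96464029 * 0.64892138 - 25.1400 * 0.97824024 * 0.44528225 = 6.0570

Answer: Price = 6.0570


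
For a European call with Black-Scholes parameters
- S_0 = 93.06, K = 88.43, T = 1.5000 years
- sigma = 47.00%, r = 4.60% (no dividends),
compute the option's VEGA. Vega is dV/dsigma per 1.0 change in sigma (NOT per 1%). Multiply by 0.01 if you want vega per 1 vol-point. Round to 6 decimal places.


Answer: Vega = 40.199792

Derivation:
d1 = 0.4963398770; d2 = -0.0792902126
phi(d1) = 0.3527078554; exp(-qT) = 1.0000000000; exp(-rT) = 0.9333266801
Vega = S * exp(-qT) * phi(d1) * sqrt(T) = 93.0600 * 1.0000000000 * 0.3527078554 * 1.2247448714 = 40.199792


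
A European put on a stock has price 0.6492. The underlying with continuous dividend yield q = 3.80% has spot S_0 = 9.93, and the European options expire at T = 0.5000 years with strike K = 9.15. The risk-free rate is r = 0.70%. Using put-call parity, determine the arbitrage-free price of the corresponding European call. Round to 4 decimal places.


Answer: Call price = 1.2743

Derivation:
Put-call parity: C - P = S_0 * exp(-qT) - K * exp(-rT).
S_0 * exp(-qT) = 9.9300 * 0.98117936 = 9.74311107
K * exp(-rT) = 9.1500 * 0.99650612 = 9.11803098
C = P + S*exp(-qT) - K*exp(-rT)
C = 0.6492 + 9.74311107 - 9.11803098 = 1.2743


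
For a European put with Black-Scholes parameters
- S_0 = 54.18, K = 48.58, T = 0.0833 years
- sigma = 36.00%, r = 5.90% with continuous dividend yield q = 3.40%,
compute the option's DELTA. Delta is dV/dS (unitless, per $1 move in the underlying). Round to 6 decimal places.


Answer: Delta = -0.130557

Derivation:
d1 = 1.1220184345; d2 = 1.0181161727
phi(d1) = 0.2125875837; exp(-qT) = 0.9971718069; exp(-rT) = 0.9950973574
N(-d1) = 0.1309273010
Delta = -exp(-qT) * N(-d1) = -0.9971718069 * 0.1309273010 = -0.130557


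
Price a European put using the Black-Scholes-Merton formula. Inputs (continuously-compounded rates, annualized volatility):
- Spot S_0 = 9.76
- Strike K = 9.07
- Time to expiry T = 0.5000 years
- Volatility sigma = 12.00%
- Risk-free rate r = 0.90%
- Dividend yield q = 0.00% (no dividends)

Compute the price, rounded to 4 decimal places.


d1 = (ln(S/K) + (r - q + 0.5*sigma^2) * T) / (sigma * sqrt(T)) = 0.95954551
d2 = d1 - sigma * sqrt(T) = 0.87469269
exp(-rT) = 0.99551011; exp(-qT) = 1.00000000
P = K * exp(-rT) * N(-d2) - S_0 * exp(-qT) * N(-d1)
N(-d1) = 0.16864200; N(-d2) = 0.19087057
P = 9.0700 * 0.99551011 * 0.19087057 - 9.7600 * 1.00000000 * 0.16864200 = 0.0775

Answer: Price = 0.0775


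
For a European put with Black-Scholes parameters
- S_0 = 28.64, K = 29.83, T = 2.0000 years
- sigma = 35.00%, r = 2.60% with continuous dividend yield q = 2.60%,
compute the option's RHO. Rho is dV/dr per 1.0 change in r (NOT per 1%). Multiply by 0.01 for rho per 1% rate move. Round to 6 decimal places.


d1 = 0.1652402352; d2 = -0.3297345117
phi(d1) = 0.3935328627; exp(-qT) = 0.9493288668; exp(-rT) = 0.9493288668
N(-d2) = 0.6291997129
Rho = -K*T*exp(-rT)*N(-d2) = -29.8300 * 2.0000 * 0.9493288668 * 0.6291997129 = -35.635959

Answer: Rho = -35.635959


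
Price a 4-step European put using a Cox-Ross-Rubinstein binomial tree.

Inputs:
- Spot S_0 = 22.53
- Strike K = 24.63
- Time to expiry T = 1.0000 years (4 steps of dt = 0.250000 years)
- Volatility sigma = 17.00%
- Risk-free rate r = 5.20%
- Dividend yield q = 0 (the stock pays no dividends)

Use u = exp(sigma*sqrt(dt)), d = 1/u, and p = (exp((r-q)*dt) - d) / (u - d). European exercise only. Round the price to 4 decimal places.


Answer: Price = V(0,0) = 2.0881

Derivation:
dt = T/N = 0.250000
u = exp(sigma*sqrt(dt)) = 1.088717; d = 1/u = 0.918512
p = (exp((r-q)*dt) - d) / (u - d) = 0.555640
Discount per step: exp(-r*dt) = 0.987084
Stock lattice S(k, i) with i counting down-moves:
  k=0: S(0,0) = 22.5300
  k=1: S(1,0) = 24.5288; S(1,1) = 20.6941
  k=2: S(2,0) = 26.7049; S(2,1) = 22.5300; S(2,2) = 19.0078
  k=3: S(3,0) = 29.0741; S(3,1) = 24.5288; S(3,2) = 20.6941; S(3,3) = 17.4589
  k=4: S(4,0) = 31.6535; S(4,1) = 26.7049; S(4,2) = 22.5300; S(4,3) = 19.0078; S(4,4) = 16.0362
Terminal payoffs V(N, i) = max(K - S_T, 0):
  V(4,0) = 0.000000; V(4,1) = 0.000000; V(4,2) = 2.100000; V(4,3) = 5.622232; V(4,4) = 8.593815
Backward induction: V(k, i) = exp(-r*dt) * [p * V(k+1, i) + (1-p) * V(k+1, i+1)].
  V(3,0) = exp(-r*dt) * [p*0.000000 + (1-p)*0.000000] = 0.000000
  V(3,1) = exp(-r*dt) * [p*0.000000 + (1-p)*2.100000] = 0.921104
  V(3,2) = exp(-r*dt) * [p*2.100000 + (1-p)*5.622232] = 3.617800
  V(3,3) = exp(-r*dt) * [p*5.622232 + (1-p)*8.593815] = 6.853014
  V(2,0) = exp(-r*dt) * [p*0.000000 + (1-p)*0.921104] = 0.404015
  V(2,1) = exp(-r*dt) * [p*0.921104 + (1-p)*3.617800] = 2.092034
  V(2,2) = exp(-r*dt) * [p*3.617800 + (1-p)*6.853014] = 4.990105
  V(1,0) = exp(-r*dt) * [p*0.404015 + (1-p)*2.092034] = 1.139197
  V(1,1) = exp(-r*dt) * [p*2.092034 + (1-p)*4.990105] = 3.336167
  V(0,0) = exp(-r*dt) * [p*1.139197 + (1-p)*3.336167] = 2.088120


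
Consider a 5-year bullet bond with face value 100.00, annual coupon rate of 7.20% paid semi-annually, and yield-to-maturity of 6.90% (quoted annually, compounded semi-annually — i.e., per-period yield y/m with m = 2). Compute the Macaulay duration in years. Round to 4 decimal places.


Answer: Macaulay duration = 4.2916 years

Derivation:
Coupon per period c = face * coupon_rate / m = 3.600000
Periods per year m = 2; per-period yield y/m = 0.034500
Number of cashflows N = 10
Cashflows (t years, CF_t, discount factor 1/(1+y/m)^(m*t), PV):
  t = 0.5000: CF_t = 3.600000, DF = 0.966651, PV = 3.479942
  t = 1.0000: CF_t = 3.600000, DF = 0.934413, PV = 3.363888
  t = 1.5000: CF_t = 3.600000, DF = 0.903251, PV = 3.251704
  t = 2.0000: CF_t = 3.600000, DF = 0.873128, PV = 3.143262
  t = 2.5000: CF_t = 3.600000, DF = 0.844010, PV = 3.038436
  t = 3.0000: CF_t = 3.600000, DF = 0.815863, PV = 2.937105
  t = 3.5000: CF_t = 3.600000, DF = 0.788654, PV = 2.839155
  t = 4.0000: CF_t = 3.600000, DF = 0.762353, PV = 2.744470
  t = 4.5000: CF_t = 3.600000, DF = 0.736929, PV = 2.652944
  t = 5.0000: CF_t = 103.600000, DF = 0.712353, PV = 73.799736
Price P = sum_t PV_t = 101.250641
Macaulay numerator sum_t t * PV_t:
  t * PV_t at t = 0.5000: 1.739971
  t * PV_t at t = 1.0000: 3.363888
  t * PV_t at t = 1.5000: 4.877556
  t * PV_t at t = 2.0000: 6.286523
  t * PV_t at t = 2.5000: 7.596089
  t * PV_t at t = 3.0000: 8.811316
  t * PV_t at t = 3.5000: 9.937041
  t * PV_t at t = 4.0000: 10.977881
  t * PV_t at t = 4.5000: 11.938247
  t * PV_t at t = 5.0000: 368.998678
Macaulay duration D = (sum_t t * PV_t) / P = 434.527190 / 101.250641 = 4.291599


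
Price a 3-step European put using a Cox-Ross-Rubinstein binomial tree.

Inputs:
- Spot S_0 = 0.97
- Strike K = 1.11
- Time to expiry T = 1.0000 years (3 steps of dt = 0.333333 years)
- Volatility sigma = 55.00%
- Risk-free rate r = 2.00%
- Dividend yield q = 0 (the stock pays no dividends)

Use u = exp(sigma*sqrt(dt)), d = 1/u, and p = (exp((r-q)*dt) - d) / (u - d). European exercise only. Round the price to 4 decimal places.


dt = T/N = 0.333333
u = exp(sigma*sqrt(dt)) = 1.373748; d = 1/u = 0.727936
p = (exp((r-q)*dt) - d) / (u - d) = 0.431632
Discount per step: exp(-r*dt) = 0.993356
Stock lattice S(k, i) with i counting down-moves:
  k=0: S(0,0) = 0.9700
  k=1: S(1,0) = 1.3325; S(1,1) = 0.7061
  k=2: S(2,0) = 1.8306; S(2,1) = 0.9700; S(2,2) = 0.5140
  k=3: S(3,0) = 2.5147; S(3,1) = 1.3325; S(3,2) = 0.7061; S(3,3) = 0.3742
Terminal payoffs V(N, i) = max(K - S_T, 0):
  V(3,0) = 0.000000; V(3,1) = 0.000000; V(3,2) = 0.403902; V(3,3) = 0.735846
Backward induction: V(k, i) = exp(-r*dt) * [p * V(k+1, i) + (1-p) * V(k+1, i+1)].
  V(2,0) = exp(-r*dt) * [p*0.000000 + (1-p)*0.000000] = 0.000000
  V(2,1) = exp(-r*dt) * [p*0.000000 + (1-p)*0.403902] = 0.228040
  V(2,2) = exp(-r*dt) * [p*0.403902 + (1-p)*0.735846] = 0.588631
  V(1,0) = exp(-r*dt) * [p*0.000000 + (1-p)*0.228040] = 0.128749
  V(1,1) = exp(-r*dt) * [p*0.228040 + (1-p)*0.588631] = 0.430111
  V(0,0) = exp(-r*dt) * [p*0.128749 + (1-p)*0.430111] = 0.298040

Answer: Price = V(0,0) = 0.2980


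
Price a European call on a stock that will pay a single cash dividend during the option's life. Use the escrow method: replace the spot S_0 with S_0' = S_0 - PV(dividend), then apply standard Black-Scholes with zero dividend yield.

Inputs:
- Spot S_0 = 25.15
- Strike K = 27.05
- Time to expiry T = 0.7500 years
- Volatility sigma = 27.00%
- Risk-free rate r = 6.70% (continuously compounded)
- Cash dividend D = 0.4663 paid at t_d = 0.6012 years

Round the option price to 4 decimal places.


PV(D) = D * exp(-r * t_d) = 0.4663 * 0.96052007 = 0.44789051
S_0' = S_0 - PV(D) = 25.1500 - 0.44789051 = 24.70210949
d1 = (ln(S_0'/K) + (r + sigma^2/2)*T) / (sigma*sqrt(T)) = -0.05649847
d2 = d1 - sigma*sqrt(T) = -0.29032533
exp(-rT) = 0.95099165
N(d1) = 0.47747236; N(d2) = 0.38578368
C = S_0' * N(d1) - K * exp(-rT) * N(d2) = 24.70210949 * 0.47747236 - 27.0500 * 0.95099165 * 0.38578368 = 1.8706

Answer: Price = 1.8706


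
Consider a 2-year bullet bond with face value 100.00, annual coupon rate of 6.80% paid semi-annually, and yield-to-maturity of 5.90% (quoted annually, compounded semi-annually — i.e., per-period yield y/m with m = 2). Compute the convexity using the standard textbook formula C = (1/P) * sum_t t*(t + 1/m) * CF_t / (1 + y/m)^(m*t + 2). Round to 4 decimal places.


Coupon per period c = face * coupon_rate / m = 3.400000
Periods per year m = 2; per-period yield y/m = 0.029500
Number of cashflows N = 4
Cashflows (t years, CF_t, discount factor 1/(1+y/m)^(m*t), PV):
  t = 0.5000: CF_t = 3.400000, DF = 0.971345, PV = 3.302574
  t = 1.0000: CF_t = 3.400000, DF = 0.943512, PV = 3.207940
  t = 1.5000: CF_t = 3.400000, DF = 0.916476, PV = 3.116017
  t = 2.0000: CF_t = 103.400000, DF = 0.890214, PV = 92.048165
Price P = sum_t PV_t = 101.674696
Convexity numerator sum_t t*(t + 1/m) * CF_t / (1+y/m)^(m*t + 2):
  t = 0.5000: term = 1.558009
  t = 1.0000: term = 4.540093
  t = 1.5000: term = 8.819997
  t = 2.0000: term = 434.242611
Convexity = (1/P) * sum = 449.160710 / 101.674696 = 4.417625

Answer: Convexity = 4.4176


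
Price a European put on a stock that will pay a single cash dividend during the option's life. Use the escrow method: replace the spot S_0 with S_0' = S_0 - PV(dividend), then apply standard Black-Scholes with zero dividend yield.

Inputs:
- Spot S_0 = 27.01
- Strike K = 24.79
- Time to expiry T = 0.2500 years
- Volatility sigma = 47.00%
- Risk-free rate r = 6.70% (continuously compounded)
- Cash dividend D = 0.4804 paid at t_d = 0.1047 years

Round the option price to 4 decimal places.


Answer: Price = 1.4558

Derivation:
PV(D) = D * exp(-r * t_d) = 0.4804 * 0.99300965 = 0.47704183
S_0' = S_0 - PV(D) = 27.0100 - 0.47704183 = 26.53295817
d1 = (ln(S_0'/K) + (r + sigma^2/2)*T) / (sigma*sqrt(T)) = 0.47791412
d2 = d1 - sigma*sqrt(T) = 0.24291412
exp(-rT) = 0.98338950
N(-d1) = 0.31635567; N(-d2) = 0.40403596
P = K * exp(-rT) * N(-d2) - S_0' * N(-d1) = 24.7900 * 0.98338950 * 0.40403596 - 26.53295817 * 0.31635567 = 1.4558


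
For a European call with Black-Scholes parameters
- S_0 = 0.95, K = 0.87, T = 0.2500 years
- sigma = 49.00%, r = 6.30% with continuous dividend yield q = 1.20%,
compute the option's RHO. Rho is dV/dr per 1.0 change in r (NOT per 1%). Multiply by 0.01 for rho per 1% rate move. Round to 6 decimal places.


Answer: Rho = 0.131363

Derivation:
d1 = 0.5335970324; d2 = 0.2885970324
phi(d1) = 0.3460052157; exp(-qT) = 0.9970044955; exp(-rT) = 0.9843733826
N(d2) = 0.6135551167
Rho = K*T*exp(-rT)*N(d2) = 0.8700 * 0.2500 * 0.9843733826 * 0.6135551167 = 0.131363


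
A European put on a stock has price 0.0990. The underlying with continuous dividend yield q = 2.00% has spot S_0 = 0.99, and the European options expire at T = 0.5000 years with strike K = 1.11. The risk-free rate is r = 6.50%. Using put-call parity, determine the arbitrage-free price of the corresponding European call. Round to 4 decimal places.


Answer: Call price = 0.0046

Derivation:
Put-call parity: C - P = S_0 * exp(-qT) - K * exp(-rT).
S_0 * exp(-qT) = 0.9900 * 0.99004983 = 0.98014934
K * exp(-rT) = 1.1100 * 0.96802245 = 1.07450492
C = P + S*exp(-qT) - K*exp(-rT)
C = 0.0990 + 0.98014934 - 1.07450492 = 0.0046


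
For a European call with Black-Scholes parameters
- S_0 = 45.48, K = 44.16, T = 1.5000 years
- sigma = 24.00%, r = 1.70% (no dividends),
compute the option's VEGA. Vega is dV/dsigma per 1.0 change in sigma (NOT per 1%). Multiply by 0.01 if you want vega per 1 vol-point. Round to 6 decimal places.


d1 = 0.3339241952; d2 = 0.0399854260
phi(d1) = 0.3773088420; exp(-qT) = 1.0000000000; exp(-rT) = 0.9748223790
Vega = S * exp(-qT) * phi(d1) * sqrt(T) = 45.4800 * 1.0000000000 * 0.3773088420 * 1.2247448714 = 21.016630

Answer: Vega = 21.016630


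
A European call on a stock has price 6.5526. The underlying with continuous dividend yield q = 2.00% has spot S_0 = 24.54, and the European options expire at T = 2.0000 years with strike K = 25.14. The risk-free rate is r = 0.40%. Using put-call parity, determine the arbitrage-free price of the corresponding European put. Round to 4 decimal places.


Put-call parity: C - P = S_0 * exp(-qT) - K * exp(-rT).
S_0 * exp(-qT) = 24.5400 * 0.96078944 = 23.57777284
K * exp(-rT) = 25.1400 * 0.99203191 = 24.93968234
P = C - S*exp(-qT) + K*exp(-rT)
P = 6.5526 - 23.57777284 + 24.93968234 = 7.9145

Answer: Put price = 7.9145


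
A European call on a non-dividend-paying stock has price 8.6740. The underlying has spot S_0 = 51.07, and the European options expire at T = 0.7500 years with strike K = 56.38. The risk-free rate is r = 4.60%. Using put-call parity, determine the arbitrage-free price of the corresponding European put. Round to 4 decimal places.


Answer: Put price = 12.0721

Derivation:
Put-call parity: C - P = S_0 * exp(-qT) - K * exp(-rT).
S_0 * exp(-qT) = 51.0700 * 1.00000000 = 51.07000000
K * exp(-rT) = 56.3800 * 0.96608834 = 54.46806059
P = C - S*exp(-qT) + K*exp(-rT)
P = 8.6740 - 51.07000000 + 54.46806059 = 12.0721


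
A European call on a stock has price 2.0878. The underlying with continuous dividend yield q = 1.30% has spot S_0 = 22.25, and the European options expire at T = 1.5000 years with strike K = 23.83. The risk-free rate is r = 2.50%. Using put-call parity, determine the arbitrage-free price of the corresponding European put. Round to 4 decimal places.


Put-call parity: C - P = S_0 * exp(-qT) - K * exp(-rT).
S_0 * exp(-qT) = 22.2500 * 0.98068890 = 21.82032792
K * exp(-rT) = 23.8300 * 0.96319442 = 22.95292297
P = C - S*exp(-qT) + K*exp(-rT)
P = 2.0878 - 21.82032792 + 22.95292297 = 3.2204

Answer: Put price = 3.2204


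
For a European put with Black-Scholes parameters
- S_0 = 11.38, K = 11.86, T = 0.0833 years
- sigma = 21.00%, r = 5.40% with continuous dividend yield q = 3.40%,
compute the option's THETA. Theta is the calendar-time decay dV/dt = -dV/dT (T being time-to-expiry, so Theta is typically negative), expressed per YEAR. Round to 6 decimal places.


Answer: Theta = -1.158615

Derivation:
d1 = -0.6238478227; d2 = -0.6844574754
phi(d1) = 0.3283971479; exp(-qT) = 0.9971718069; exp(-rT) = 0.9955119017
Theta = -S*exp(-qT)*phi(d1)*sigma/(2*sqrt(T)) + r*K*exp(-rT)*N(-d2) - q*S*exp(-qT)*N(-d1)
N(-d1) = 0.7336362353; N(-d2) = 0.7531568334; sqrt(T) = 0.2886173938
Term 1 = -11.3800 * 0.9971718069 * 0.3283971479 * 0.2100 / (2 * 0.2886173938) = -1.3557463012
Term 2 = 0.0540 * 11.8600 * 0.9955119017 * 0.7531568334 = 0.4801869203
Term 3 = -0.0340 * 11.3800 * 0.9971718069 * 0.7336362353 = -0.2830557254
Theta = -1.3557463012 + (0.4801869203) + (-0.2830557254) = -1.158615


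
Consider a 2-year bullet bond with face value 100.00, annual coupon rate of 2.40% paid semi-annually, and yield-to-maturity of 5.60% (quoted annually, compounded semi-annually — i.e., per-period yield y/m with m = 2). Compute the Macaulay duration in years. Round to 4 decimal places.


Answer: Macaulay duration = 1.9634 years

Derivation:
Coupon per period c = face * coupon_rate / m = 1.200000
Periods per year m = 2; per-period yield y/m = 0.028000
Number of cashflows N = 4
Cashflows (t years, CF_t, discount factor 1/(1+y/m)^(m*t), PV):
  t = 0.5000: CF_t = 1.200000, DF = 0.972763, PV = 1.167315
  t = 1.0000: CF_t = 1.200000, DF = 0.946267, PV = 1.135521
  t = 1.5000: CF_t = 1.200000, DF = 0.920493, PV = 1.104592
  t = 2.0000: CF_t = 101.200000, DF = 0.895422, PV = 90.616661
Price P = sum_t PV_t = 94.024088
Macaulay numerator sum_t t * PV_t:
  t * PV_t at t = 0.5000: 0.583658
  t * PV_t at t = 1.0000: 1.135521
  t * PV_t at t = 1.5000: 1.656888
  t * PV_t at t = 2.0000: 181.233321
Macaulay duration D = (sum_t t * PV_t) / P = 184.609388 / 94.024088 = 1.963427


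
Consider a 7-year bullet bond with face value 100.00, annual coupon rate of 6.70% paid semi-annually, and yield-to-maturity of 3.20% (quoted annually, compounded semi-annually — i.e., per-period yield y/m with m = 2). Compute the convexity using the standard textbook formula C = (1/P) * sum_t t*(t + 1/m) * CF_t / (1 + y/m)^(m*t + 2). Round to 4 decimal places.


Coupon per period c = face * coupon_rate / m = 3.350000
Periods per year m = 2; per-period yield y/m = 0.016000
Number of cashflows N = 14
Cashflows (t years, CF_t, discount factor 1/(1+y/m)^(m*t), PV):
  t = 0.5000: CF_t = 3.350000, DF = 0.984252, PV = 3.297244
  t = 1.0000: CF_t = 3.350000, DF = 0.968752, PV = 3.245319
  t = 1.5000: CF_t = 3.350000, DF = 0.953496, PV = 3.194212
  t = 2.0000: CF_t = 3.350000, DF = 0.938480, PV = 3.143909
  t = 2.5000: CF_t = 3.350000, DF = 0.923701, PV = 3.094399
  t = 3.0000: CF_t = 3.350000, DF = 0.909155, PV = 3.045668
  t = 3.5000: CF_t = 3.350000, DF = 0.894837, PV = 2.997705
  t = 4.0000: CF_t = 3.350000, DF = 0.880745, PV = 2.950497
  t = 4.5000: CF_t = 3.350000, DF = 0.866875, PV = 2.904032
  t = 5.0000: CF_t = 3.350000, DF = 0.853224, PV = 2.858299
  t = 5.5000: CF_t = 3.350000, DF = 0.839787, PV = 2.813287
  t = 6.0000: CF_t = 3.350000, DF = 0.826562, PV = 2.768983
  t = 6.5000: CF_t = 3.350000, DF = 0.813545, PV = 2.725377
  t = 7.0000: CF_t = 103.350000, DF = 0.800734, PV = 82.755824
Price P = sum_t PV_t = 121.794755
Convexity numerator sum_t t*(t + 1/m) * CF_t / (1+y/m)^(m*t + 2):
  t = 0.5000: term = 1.597106
  t = 1.0000: term = 4.715864
  t = 1.5000: term = 9.283196
  t = 2.0000: term = 15.228340
  t = 2.5000: term = 22.482785
  t = 3.0000: term = 30.980216
  t = 3.5000: term = 40.656452
  t = 4.0000: term = 51.449390
  t = 4.5000: term = 63.298955
  t = 5.0000: term = 76.147036
  t = 5.5000: term = 89.937445
  t = 6.0000: term = 104.615854
  t = 6.5000: term = 120.129753
  t = 7.0000: term = 4208.917927
Convexity = (1/P) * sum = 4839.440318 / 121.794755 = 39.734390

Answer: Convexity = 39.7344


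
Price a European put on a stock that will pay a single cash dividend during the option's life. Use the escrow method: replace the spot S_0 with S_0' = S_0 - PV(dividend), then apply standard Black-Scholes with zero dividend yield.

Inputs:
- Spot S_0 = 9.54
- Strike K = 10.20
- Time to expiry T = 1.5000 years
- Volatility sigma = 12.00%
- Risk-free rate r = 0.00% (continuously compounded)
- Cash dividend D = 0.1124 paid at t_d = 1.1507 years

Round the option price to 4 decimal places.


Answer: Price = 1.0415

Derivation:
PV(D) = D * exp(-r * t_d) = 0.1124 * 1.00000000 = 0.11240000
S_0' = S_0 - PV(D) = 9.5400 - 0.11240000 = 9.42760000
d1 = (ln(S_0'/K) + (r + sigma^2/2)*T) / (sigma*sqrt(T)) = -0.46231508
d2 = d1 - sigma*sqrt(T) = -0.60928447
exp(-rT) = 1.00000000
N(-d1) = 0.67807231; N(-d2) = 0.72883205
P = K * exp(-rT) * N(-d2) - S_0' * N(-d1) = 10.2000 * 1.00000000 * 0.72883205 - 9.42760000 * 0.67807231 = 1.0415


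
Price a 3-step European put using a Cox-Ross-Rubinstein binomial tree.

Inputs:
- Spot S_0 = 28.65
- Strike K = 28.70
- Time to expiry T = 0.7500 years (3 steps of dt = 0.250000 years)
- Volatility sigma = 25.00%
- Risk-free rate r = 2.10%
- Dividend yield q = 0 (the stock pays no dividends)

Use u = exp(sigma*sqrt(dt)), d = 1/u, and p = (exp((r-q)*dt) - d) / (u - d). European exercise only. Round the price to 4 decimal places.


dt = T/N = 0.250000
u = exp(sigma*sqrt(dt)) = 1.133148; d = 1/u = 0.882497
p = (exp((r-q)*dt) - d) / (u - d) = 0.489791
Discount per step: exp(-r*dt) = 0.994764
Stock lattice S(k, i) with i counting down-moves:
  k=0: S(0,0) = 28.6500
  k=1: S(1,0) = 32.4647; S(1,1) = 25.2835
  k=2: S(2,0) = 36.7873; S(2,1) = 28.6500; S(2,2) = 22.3126
  k=3: S(3,0) = 41.6855; S(3,1) = 32.4647; S(3,2) = 25.2835; S(3,3) = 19.6908
Terminal payoffs V(N, i) = max(K - S_T, 0):
  V(3,0) = 0.000000; V(3,1) = 0.000000; V(3,2) = 3.416464; V(3,3) = 9.009162
Backward induction: V(k, i) = exp(-r*dt) * [p * V(k+1, i) + (1-p) * V(k+1, i+1)].
  V(2,0) = exp(-r*dt) * [p*0.000000 + (1-p)*0.000000] = 0.000000
  V(2,1) = exp(-r*dt) * [p*0.000000 + (1-p)*3.416464] = 1.733983
  V(2,2) = exp(-r*dt) * [p*3.416464 + (1-p)*9.009162] = 6.237077
  V(1,0) = exp(-r*dt) * [p*0.000000 + (1-p)*1.733983] = 0.880061
  V(1,1) = exp(-r*dt) * [p*1.733983 + (1-p)*6.237077] = 4.010392
  V(0,0) = exp(-r*dt) * [p*0.880061 + (1-p)*4.010392] = 2.464212

Answer: Price = V(0,0) = 2.4642


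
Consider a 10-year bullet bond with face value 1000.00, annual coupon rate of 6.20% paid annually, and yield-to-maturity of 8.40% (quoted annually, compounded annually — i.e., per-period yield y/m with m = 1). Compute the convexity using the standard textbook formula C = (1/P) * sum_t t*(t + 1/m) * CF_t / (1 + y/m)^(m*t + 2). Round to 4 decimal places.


Answer: Convexity = 63.6252

Derivation:
Coupon per period c = face * coupon_rate / m = 62.000000
Periods per year m = 1; per-period yield y/m = 0.084000
Number of cashflows N = 10
Cashflows (t years, CF_t, discount factor 1/(1+y/m)^(m*t), PV):
  t = 1.0000: CF_t = 62.000000, DF = 0.922509, PV = 57.195572
  t = 2.0000: CF_t = 62.000000, DF = 0.851023, PV = 52.763443
  t = 3.0000: CF_t = 62.000000, DF = 0.785077, PV = 48.674763
  t = 4.0000: CF_t = 62.000000, DF = 0.724241, PV = 44.902918
  t = 5.0000: CF_t = 62.000000, DF = 0.668119, PV = 41.423356
  t = 6.0000: CF_t = 62.000000, DF = 0.616346, PV = 38.213428
  t = 7.0000: CF_t = 62.000000, DF = 0.568585, PV = 35.252240
  t = 8.0000: CF_t = 62.000000, DF = 0.524524, PV = 32.520516
  t = 9.0000: CF_t = 62.000000, DF = 0.483879, PV = 30.000476
  t = 10.0000: CF_t = 1062.000000, DF = 0.446383, PV = 474.058234
Price P = sum_t PV_t = 855.004945
Convexity numerator sum_t t*(t + 1/m) * CF_t / (1+y/m)^(m*t + 2):
  t = 1.0000: term = 97.349525
  t = 2.0000: term = 269.417506
  t = 3.0000: term = 497.080269
  t = 4.0000: term = 764.268556
  t = 5.0000: term = 1057.567190
  t = 6.0000: term = 1365.861685
  t = 7.0000: term = 1680.026672
  t = 8.0000: term = 1992.651562
  t = 9.0000: term = 2297.799310
  t = 10.0000: term = 44377.804793
Convexity = (1/P) * sum = 54399.827068 / 855.004945 = 63.625161


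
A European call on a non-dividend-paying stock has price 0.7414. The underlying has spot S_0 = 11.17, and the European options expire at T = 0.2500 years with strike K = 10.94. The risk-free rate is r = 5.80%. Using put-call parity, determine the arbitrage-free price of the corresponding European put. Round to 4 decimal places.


Put-call parity: C - P = S_0 * exp(-qT) - K * exp(-rT).
S_0 * exp(-qT) = 11.1700 * 1.00000000 = 11.17000000
K * exp(-rT) = 10.9400 * 0.98560462 = 10.78251453
P = C - S*exp(-qT) + K*exp(-rT)
P = 0.7414 - 11.17000000 + 10.78251453 = 0.3539

Answer: Put price = 0.3539


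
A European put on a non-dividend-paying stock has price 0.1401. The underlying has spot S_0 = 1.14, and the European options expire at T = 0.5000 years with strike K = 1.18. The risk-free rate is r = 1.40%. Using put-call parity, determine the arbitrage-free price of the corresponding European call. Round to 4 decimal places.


Answer: Call price = 0.1083

Derivation:
Put-call parity: C - P = S_0 * exp(-qT) - K * exp(-rT).
S_0 * exp(-qT) = 1.1400 * 1.00000000 = 1.14000000
K * exp(-rT) = 1.1800 * 0.99302444 = 1.17176884
C = P + S*exp(-qT) - K*exp(-rT)
C = 0.1401 + 1.14000000 - 1.17176884 = 0.1083


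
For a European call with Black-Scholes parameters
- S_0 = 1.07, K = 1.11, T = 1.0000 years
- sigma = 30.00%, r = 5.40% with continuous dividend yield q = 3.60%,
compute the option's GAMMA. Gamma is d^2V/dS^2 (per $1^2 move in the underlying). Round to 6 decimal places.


Answer: Gamma = 1.194268

Derivation:
d1 = 0.0876621105; d2 = -0.2123378895
phi(d1) = 0.3974123565; exp(-qT) = 0.9646402935; exp(-rT) = 0.9474321065
Gamma = exp(-qT) * phi(d1) / (S * sigma * sqrt(T)) = 0.9646402935 * 0.3974123565 / (1.0700 * 0.3000 * 1.0000000000) = 1.194268


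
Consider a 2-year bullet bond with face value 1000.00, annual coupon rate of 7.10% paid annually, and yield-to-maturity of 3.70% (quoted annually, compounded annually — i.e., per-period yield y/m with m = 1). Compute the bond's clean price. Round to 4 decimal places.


Coupon per period c = face * coupon_rate / m = 71.000000
Periods per year m = 1; per-period yield y/m = 0.037000
Number of cashflows N = 2
Cashflows (t years, CF_t, discount factor 1/(1+y/m)^(m*t), PV):
  t = 1.0000: CF_t = 71.000000, DF = 0.964320, PV = 68.466731
  t = 2.0000: CF_t = 1071.000000, DF = 0.929913, PV = 995.937209
Price P = sum_t PV_t = 1064.403939

Answer: Price = 1064.4039


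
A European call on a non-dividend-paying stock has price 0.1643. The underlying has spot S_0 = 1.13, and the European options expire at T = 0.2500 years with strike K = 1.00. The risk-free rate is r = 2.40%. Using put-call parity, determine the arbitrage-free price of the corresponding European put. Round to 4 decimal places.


Put-call parity: C - P = S_0 * exp(-qT) - K * exp(-rT).
S_0 * exp(-qT) = 1.1300 * 1.00000000 = 1.13000000
K * exp(-rT) = 1.0000 * 0.99401796 = 0.99401796
P = C - S*exp(-qT) + K*exp(-rT)
P = 0.1643 - 1.13000000 + 0.99401796 = 0.0283

Answer: Put price = 0.0283


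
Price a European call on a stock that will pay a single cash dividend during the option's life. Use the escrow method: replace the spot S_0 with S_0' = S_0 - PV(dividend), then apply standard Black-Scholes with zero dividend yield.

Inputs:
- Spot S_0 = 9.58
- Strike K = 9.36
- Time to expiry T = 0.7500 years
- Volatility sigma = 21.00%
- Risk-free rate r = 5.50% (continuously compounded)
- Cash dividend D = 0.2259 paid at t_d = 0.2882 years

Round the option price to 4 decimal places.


PV(D) = D * exp(-r * t_d) = 0.2259 * 0.98427397 = 0.22234749
S_0' = S_0 - PV(D) = 9.5800 - 0.22234749 = 9.35765251
d1 = (ln(S_0'/K) + (r + sigma^2/2)*T) / (sigma*sqrt(T)) = 0.31636963
d2 = d1 - sigma*sqrt(T) = 0.13450429
exp(-rT) = 0.95958920
N(d1) = 0.62413902; N(d2) = 0.55349809
C = S_0' * N(d1) - K * exp(-rT) * N(d2) = 9.35765251 * 0.62413902 - 9.3600 * 0.95958920 * 0.55349809 = 0.8691

Answer: Price = 0.8691


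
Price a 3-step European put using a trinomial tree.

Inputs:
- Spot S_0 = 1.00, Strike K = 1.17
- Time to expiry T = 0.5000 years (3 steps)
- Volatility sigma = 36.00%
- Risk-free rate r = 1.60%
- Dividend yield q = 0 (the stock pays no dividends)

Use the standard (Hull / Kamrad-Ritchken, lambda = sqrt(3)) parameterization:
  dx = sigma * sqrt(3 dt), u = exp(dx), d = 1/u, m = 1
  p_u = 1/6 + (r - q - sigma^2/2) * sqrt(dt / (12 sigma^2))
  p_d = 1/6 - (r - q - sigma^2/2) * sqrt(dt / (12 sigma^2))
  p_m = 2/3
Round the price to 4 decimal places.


Answer: Price = V(0,0) = 0.2117

Derivation:
dt = T/N = 0.166667; dx = sigma*sqrt(3*dt) = 0.254558
u = exp(dx) = 1.289892; d = 1/u = 0.775259
p_u = 0.150691, p_m = 0.666667, p_d = 0.182642
Discount per step: exp(-r*dt) = 0.997337
Stock lattice S(k, j) with j the centered position index:
  k=0: S(0,+0) = 1.0000
  k=1: S(1,-1) = 0.7753; S(1,+0) = 1.0000; S(1,+1) = 1.2899
  k=2: S(2,-2) = 0.6010; S(2,-1) = 0.7753; S(2,+0) = 1.0000; S(2,+1) = 1.2899; S(2,+2) = 1.6638
  k=3: S(3,-3) = 0.4660; S(3,-2) = 0.6010; S(3,-1) = 0.7753; S(3,+0) = 1.0000; S(3,+1) = 1.2899; S(3,+2) = 1.6638; S(3,+3) = 2.1461
Terminal payoffs V(N, j) = max(K - S_T, 0):
  V(3,-3) = 0.704049; V(3,-2) = 0.568974; V(3,-1) = 0.394741; V(3,+0) = 0.170000; V(3,+1) = 0.000000; V(3,+2) = 0.000000; V(3,+3) = 0.000000
Backward induction: V(k, j) = exp(-r*dt) * [p_u * V(k+1, j+1) + p_m * V(k+1, j) + p_d * V(k+1, j-1)]
  V(2,-2) = exp(-r*dt) * [p_u*0.394741 + p_m*0.568974 + p_d*0.704049] = 0.565878
  V(2,-1) = exp(-r*dt) * [p_u*0.170000 + p_m*0.394741 + p_d*0.568974] = 0.391651
  V(2,+0) = exp(-r*dt) * [p_u*0.000000 + p_m*0.170000 + p_d*0.394741] = 0.184936
  V(2,+1) = exp(-r*dt) * [p_u*0.000000 + p_m*0.000000 + p_d*0.170000] = 0.030966
  V(2,+2) = exp(-r*dt) * [p_u*0.000000 + p_m*0.000000 + p_d*0.000000] = 0.000000
  V(1,-1) = exp(-r*dt) * [p_u*0.184936 + p_m*0.391651 + p_d*0.565878] = 0.391277
  V(1,+0) = exp(-r*dt) * [p_u*0.030966 + p_m*0.184936 + p_d*0.391651] = 0.198958
  V(1,+1) = exp(-r*dt) * [p_u*0.000000 + p_m*0.030966 + p_d*0.184936] = 0.054276
  V(0,+0) = exp(-r*dt) * [p_u*0.054276 + p_m*0.198958 + p_d*0.391277] = 0.211716


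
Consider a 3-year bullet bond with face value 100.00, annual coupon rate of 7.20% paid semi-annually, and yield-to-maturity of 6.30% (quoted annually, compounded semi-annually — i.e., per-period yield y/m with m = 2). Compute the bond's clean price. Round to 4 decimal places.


Coupon per period c = face * coupon_rate / m = 3.600000
Periods per year m = 2; per-period yield y/m = 0.031500
Number of cashflows N = 6
Cashflows (t years, CF_t, discount factor 1/(1+y/m)^(m*t), PV):
  t = 0.5000: CF_t = 3.600000, DF = 0.969462, PV = 3.490063
  t = 1.0000: CF_t = 3.600000, DF = 0.939856, PV = 3.383483
  t = 1.5000: CF_t = 3.600000, DF = 0.911155, PV = 3.280158
  t = 2.0000: CF_t = 3.600000, DF = 0.883330, PV = 3.179989
  t = 2.5000: CF_t = 3.600000, DF = 0.856355, PV = 3.082878
  t = 3.0000: CF_t = 103.600000, DF = 0.830204, PV = 86.009092
Price P = sum_t PV_t = 102.425663

Answer: Price = 102.4257


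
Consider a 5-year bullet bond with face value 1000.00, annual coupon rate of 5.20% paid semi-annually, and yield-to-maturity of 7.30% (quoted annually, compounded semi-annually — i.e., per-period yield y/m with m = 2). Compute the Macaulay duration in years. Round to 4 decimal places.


Coupon per period c = face * coupon_rate / m = 26.000000
Periods per year m = 2; per-period yield y/m = 0.036500
Number of cashflows N = 10
Cashflows (t years, CF_t, discount factor 1/(1+y/m)^(m*t), PV):
  t = 0.5000: CF_t = 26.000000, DF = 0.964785, PV = 25.084419
  t = 1.0000: CF_t = 26.000000, DF = 0.930811, PV = 24.201079
  t = 1.5000: CF_t = 26.000000, DF = 0.898033, PV = 23.348846
  t = 2.0000: CF_t = 26.000000, DF = 0.866409, PV = 22.526625
  t = 2.5000: CF_t = 26.000000, DF = 0.835898, PV = 21.733357
  t = 3.0000: CF_t = 26.000000, DF = 0.806462, PV = 20.968024
  t = 3.5000: CF_t = 26.000000, DF = 0.778063, PV = 20.229642
  t = 4.0000: CF_t = 26.000000, DF = 0.750664, PV = 19.517262
  t = 4.5000: CF_t = 26.000000, DF = 0.724230, PV = 18.829968
  t = 5.0000: CF_t = 1026.000000, DF = 0.698726, PV = 716.892928
Price P = sum_t PV_t = 913.332152
Macaulay numerator sum_t t * PV_t:
  t * PV_t at t = 0.5000: 12.542209
  t * PV_t at t = 1.0000: 24.201079
  t * PV_t at t = 1.5000: 35.023270
  t * PV_t at t = 2.0000: 45.053249
  t * PV_t at t = 2.5000: 54.333393
  t * PV_t at t = 3.0000: 62.904073
  t * PV_t at t = 3.5000: 70.803748
  t * PV_t at t = 4.0000: 78.069049
  t * PV_t at t = 4.5000: 84.734858
  t * PV_t at t = 5.0000: 3584.464642
Macaulay duration D = (sum_t t * PV_t) / P = 4052.129570 / 913.332152 = 4.436644

Answer: Macaulay duration = 4.4366 years


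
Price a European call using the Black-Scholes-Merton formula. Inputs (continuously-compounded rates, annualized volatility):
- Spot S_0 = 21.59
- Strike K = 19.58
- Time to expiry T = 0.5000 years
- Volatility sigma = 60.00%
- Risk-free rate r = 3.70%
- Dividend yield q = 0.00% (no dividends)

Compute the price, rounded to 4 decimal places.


d1 = (ln(S/K) + (r - q + 0.5*sigma^2) * T) / (sigma * sqrt(T)) = 0.48606899
d2 = d1 - sigma * sqrt(T) = 0.06180492
exp(-rT) = 0.98167007; exp(-qT) = 1.00000000
C = S_0 * exp(-qT) * N(d1) - K * exp(-rT) * N(d2)
N(d1) = 0.68654087; N(d2) = 0.52464091
C = 21.5900 * 1.00000000 * 0.68654087 - 19.5800 * 0.98167007 * 0.52464091 = 4.7382

Answer: Price = 4.7382


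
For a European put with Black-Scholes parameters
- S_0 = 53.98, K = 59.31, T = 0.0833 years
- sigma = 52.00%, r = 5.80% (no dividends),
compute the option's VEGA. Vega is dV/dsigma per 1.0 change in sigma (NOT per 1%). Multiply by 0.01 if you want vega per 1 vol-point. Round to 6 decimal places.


d1 = -0.5201906635; d2 = -0.6702717083
phi(d1) = 0.3484579568; exp(-qT) = 1.0000000000; exp(-rT) = 0.9951802524
Vega = S * exp(-qT) * phi(d1) * sqrt(T) = 53.9800 * 1.0000000000 * 0.3484579568 * 0.2886173938 = 5.428824

Answer: Vega = 5.428824


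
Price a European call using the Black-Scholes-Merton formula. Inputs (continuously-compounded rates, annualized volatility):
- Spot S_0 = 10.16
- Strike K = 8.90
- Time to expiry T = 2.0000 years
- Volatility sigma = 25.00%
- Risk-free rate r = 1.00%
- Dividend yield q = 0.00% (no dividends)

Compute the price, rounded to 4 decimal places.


d1 = (ln(S/K) + (r - q + 0.5*sigma^2) * T) / (sigma * sqrt(T)) = 0.60784926
d2 = d1 - sigma * sqrt(T) = 0.25429587
exp(-rT) = 0.98019867; exp(-qT) = 1.00000000
C = S_0 * exp(-qT) * N(d1) - K * exp(-rT) * N(d2)
N(d1) = 0.72835627; N(d2) = 0.60036650
C = 10.1600 * 1.00000000 * 0.72835627 - 8.9000 * 0.98019867 * 0.60036650 = 2.1626

Answer: Price = 2.1626


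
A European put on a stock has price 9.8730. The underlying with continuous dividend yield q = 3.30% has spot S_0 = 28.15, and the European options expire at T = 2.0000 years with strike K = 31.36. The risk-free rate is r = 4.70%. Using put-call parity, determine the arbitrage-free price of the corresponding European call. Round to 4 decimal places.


Put-call parity: C - P = S_0 * exp(-qT) - K * exp(-rT).
S_0 * exp(-qT) = 28.1500 * 0.93613086 = 26.35208383
K * exp(-rT) = 31.3600 * 0.91028276 = 28.54646742
C = P + S*exp(-qT) - K*exp(-rT)
C = 9.8730 + 26.35208383 - 28.54646742 = 7.6786

Answer: Call price = 7.6786


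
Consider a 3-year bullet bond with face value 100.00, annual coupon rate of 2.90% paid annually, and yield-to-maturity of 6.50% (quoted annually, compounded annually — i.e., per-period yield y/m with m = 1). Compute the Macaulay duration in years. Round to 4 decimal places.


Coupon per period c = face * coupon_rate / m = 2.900000
Periods per year m = 1; per-period yield y/m = 0.065000
Number of cashflows N = 3
Cashflows (t years, CF_t, discount factor 1/(1+y/m)^(m*t), PV):
  t = 1.0000: CF_t = 2.900000, DF = 0.938967, PV = 2.723005
  t = 2.0000: CF_t = 2.900000, DF = 0.881659, PV = 2.556812
  t = 3.0000: CF_t = 102.900000, DF = 0.827849, PV = 85.185672
Price P = sum_t PV_t = 90.465488
Macaulay numerator sum_t t * PV_t:
  t * PV_t at t = 1.0000: 2.723005
  t * PV_t at t = 2.0000: 5.113624
  t * PV_t at t = 3.0000: 255.557015
Macaulay duration D = (sum_t t * PV_t) / P = 263.393643 / 90.465488 = 2.911537

Answer: Macaulay duration = 2.9115 years


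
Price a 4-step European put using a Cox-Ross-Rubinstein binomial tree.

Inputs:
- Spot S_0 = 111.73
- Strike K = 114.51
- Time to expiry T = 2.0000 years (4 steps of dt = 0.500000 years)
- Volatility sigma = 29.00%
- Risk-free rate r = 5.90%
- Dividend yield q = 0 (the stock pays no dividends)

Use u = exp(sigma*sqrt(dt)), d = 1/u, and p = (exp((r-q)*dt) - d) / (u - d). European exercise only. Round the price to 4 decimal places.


Answer: Price = V(0,0) = 12.1707

Derivation:
dt = T/N = 0.500000
u = exp(sigma*sqrt(dt)) = 1.227600; d = 1/u = 0.814598
p = (exp((r-q)*dt) - d) / (u - d) = 0.521406
Discount per step: exp(-r*dt) = 0.970931
Stock lattice S(k, i) with i counting down-moves:
  k=0: S(0,0) = 111.7300
  k=1: S(1,0) = 137.1597; S(1,1) = 91.0150
  k=2: S(2,0) = 168.3773; S(2,1) = 111.7300; S(2,2) = 74.1406
  k=3: S(3,0) = 206.6999; S(3,1) = 137.1597; S(3,2) = 91.0150; S(3,3) = 60.3948
  k=4: S(4,0) = 253.7448; S(4,1) = 168.3773; S(4,2) = 111.7300; S(4,3) = 74.1406; S(4,4) = 49.1974
Terminal payoffs V(N, i) = max(K - S_T, 0):
  V(4,0) = 0.000000; V(4,1) = 0.000000; V(4,2) = 2.780000; V(4,3) = 40.369398; V(4,4) = 65.312570
Backward induction: V(k, i) = exp(-r*dt) * [p * V(k+1, i) + (1-p) * V(k+1, i+1)].
  V(3,0) = exp(-r*dt) * [p*0.000000 + (1-p)*0.000000] = 0.000000
  V(3,1) = exp(-r*dt) * [p*0.000000 + (1-p)*2.780000] = 1.291816
  V(3,2) = exp(-r*dt) * [p*2.780000 + (1-p)*40.369398] = 20.166299
  V(3,3) = exp(-r*dt) * [p*40.369398 + (1-p)*65.312570] = 50.786535
  V(2,0) = exp(-r*dt) * [p*0.000000 + (1-p)*1.291816] = 0.600283
  V(2,1) = exp(-r*dt) * [p*1.291816 + (1-p)*20.166299] = 10.024894
  V(2,2) = exp(-r*dt) * [p*20.166299 + (1-p)*50.786535] = 33.808750
  V(1,0) = exp(-r*dt) * [p*0.600283 + (1-p)*10.024894] = 4.962279
  V(1,1) = exp(-r*dt) * [p*10.024894 + (1-p)*33.808750] = 20.785405
  V(0,0) = exp(-r*dt) * [p*4.962279 + (1-p)*20.785405] = 12.170750
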